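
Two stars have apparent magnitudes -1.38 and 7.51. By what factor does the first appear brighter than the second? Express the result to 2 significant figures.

Δm = -1.38 − (7.51) = -8.89
Flux ratio = 10^(−0.4 Δm) = 10^(−0.4 × -8.89) = 10^3.556 = 3597

3600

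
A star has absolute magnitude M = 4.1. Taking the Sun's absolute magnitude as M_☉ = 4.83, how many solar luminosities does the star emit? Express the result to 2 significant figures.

M − M_☉ = 4.1 − 4.83 = -0.730
L/L_☉ = 10^(−0.4 (M − M_☉)) = 10^0.292 = 1.959

L/L_☉ ≈ 2.0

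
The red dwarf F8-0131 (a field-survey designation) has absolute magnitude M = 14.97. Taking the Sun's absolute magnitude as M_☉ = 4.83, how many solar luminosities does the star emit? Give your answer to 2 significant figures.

M − M_☉ = 14.97 − 4.83 = 10.140
L/L_☉ = 10^(−0.4 (M − M_☉)) = 10^-4.056 = 8.790×10^-5

L/L_☉ ≈ 8.8×10^-5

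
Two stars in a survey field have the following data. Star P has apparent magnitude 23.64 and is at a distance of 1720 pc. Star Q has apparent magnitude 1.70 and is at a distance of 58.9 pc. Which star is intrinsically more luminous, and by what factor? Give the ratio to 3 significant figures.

Star P: M = m − 5 log₁₀ d + 5 = 23.64 − 5·3.2355 + 5 = 12.462
Star Q: M = m − 5 log₁₀ d + 5 = 1.70 − 5·1.7701 + 5 = -2.151
ΔM = M_P − M_Q = 12.462 − (-2.151) = 14.613; smaller M is more luminous → Star Q.
L ratio = 10^(0.4 |ΔM|) = 10^5.845 = 700100

Star Q is more luminous, by a factor of 700000.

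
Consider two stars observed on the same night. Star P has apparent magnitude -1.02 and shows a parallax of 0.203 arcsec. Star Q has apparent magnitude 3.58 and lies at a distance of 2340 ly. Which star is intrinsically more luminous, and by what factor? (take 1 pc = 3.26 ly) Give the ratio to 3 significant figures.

Star P: d = 1/p = 1/0.203″ = 4.926 pc
Star P: M = m − 5 log₁₀ d + 5 = -1.02 − 5·0.6925 + 5 = 0.517
Star Q: d = 2340 ly / 3.26 = 717.8 pc
Star Q: M = m − 5 log₁₀ d + 5 = 3.58 − 5·2.8560 + 5 = -5.700
ΔM = M_P − M_Q = 0.517 − (-5.700) = 6.217; smaller M is more luminous → Star Q.
L ratio = 10^(0.4 |ΔM|) = 10^2.487 = 306.9

Star Q is more luminous, by a factor of 307.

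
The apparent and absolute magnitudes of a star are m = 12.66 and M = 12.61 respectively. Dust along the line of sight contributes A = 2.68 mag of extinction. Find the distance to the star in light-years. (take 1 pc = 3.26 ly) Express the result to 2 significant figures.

m − M = 5 log₁₀(d/10 pc) + A  ⇒  12.66 − (12.61) − 2.68 = 5 log₁₀(d/10)
-2.630 = 5 log₁₀(d/10)
log₁₀ d = (m − M − A)/5 + 1 = 0.4740
d = 10^0.4740 = 2.979 pc
= 9.710 ly

d ≈ 9.7 ly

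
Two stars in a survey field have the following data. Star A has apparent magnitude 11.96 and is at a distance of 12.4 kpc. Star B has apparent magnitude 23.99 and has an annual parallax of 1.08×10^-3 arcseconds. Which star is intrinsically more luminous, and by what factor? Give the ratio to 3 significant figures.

Star A is more luminous, by a factor of 1.16×10^7.

Star A: d = 12.4 kpc = 12400 pc
Star A: M = m − 5 log₁₀ d + 5 = 11.96 − 5·4.0934 + 5 = -3.507
Star B: d = 1/p = 1/1.08×10^-3″ = 925.9 pc
Star B: M = m − 5 log₁₀ d + 5 = 23.99 − 5·2.9666 + 5 = 14.157
ΔM = M_A − M_B = -3.507 − (14.157) = -17.664; smaller M is more luminous → Star A.
L ratio = 10^(0.4 |ΔM|) = 10^7.066 = 1.163×10^7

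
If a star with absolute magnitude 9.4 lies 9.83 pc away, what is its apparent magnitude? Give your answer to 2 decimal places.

m ≈ 9.36

m = M + 5 log₁₀ d − 5 = 9.4 + 5·0.9926 − 5 = 9.363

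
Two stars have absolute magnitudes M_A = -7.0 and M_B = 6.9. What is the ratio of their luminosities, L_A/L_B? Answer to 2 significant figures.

ΔM = M_A − M_B = -13.9
L_A/L_B = 10^(−0.4 ΔM) = 10^5.560 = 363100

L_A/L_B ≈ 360000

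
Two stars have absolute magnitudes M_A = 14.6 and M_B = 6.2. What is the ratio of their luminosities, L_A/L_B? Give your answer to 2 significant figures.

L_A/L_B ≈ 4.4×10^-4

ΔM = M_A − M_B = 8.4
L_A/L_B = 10^(−0.4 ΔM) = 10^-3.360 = 4.365×10^-4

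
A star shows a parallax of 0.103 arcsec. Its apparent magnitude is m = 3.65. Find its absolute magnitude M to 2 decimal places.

M ≈ 3.71

d = 1/p = 1/0.103″ = 9.709 pc
5 log₁₀(d/10 pc) = 5 log₁₀(9.709) − 5 = -0.064
M = m − 5 log₁₀(d/10) = 3.65 + 0.064 = 3.714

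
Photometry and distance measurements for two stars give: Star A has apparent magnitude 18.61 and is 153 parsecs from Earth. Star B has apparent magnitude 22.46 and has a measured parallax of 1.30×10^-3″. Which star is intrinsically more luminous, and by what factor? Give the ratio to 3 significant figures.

Star A: M = m − 5 log₁₀ d + 5 = 18.61 − 5·2.1847 + 5 = 12.687
Star B: d = 1/p = 1/1.30×10^-3″ = 769.2 pc
Star B: M = m − 5 log₁₀ d + 5 = 22.46 − 5·2.8861 + 5 = 13.030
ΔM = M_A − M_B = 12.687 − (13.030) = -0.343; smaller M is more luminous → Star A.
L ratio = 10^(0.4 |ΔM|) = 10^0.137 = 1.372

Star A is more luminous, by a factor of 1.37.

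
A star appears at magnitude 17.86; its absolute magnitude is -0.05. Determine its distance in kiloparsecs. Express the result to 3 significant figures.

μ = m − M = 17.910
m − M = 5 log₁₀ d − 5
log₁₀ d = (m − M)/5 + 1 = 4.5820
d = 10^4.5820 = 38190 pc
= 38.19 kpc

d ≈ 38.2 kpc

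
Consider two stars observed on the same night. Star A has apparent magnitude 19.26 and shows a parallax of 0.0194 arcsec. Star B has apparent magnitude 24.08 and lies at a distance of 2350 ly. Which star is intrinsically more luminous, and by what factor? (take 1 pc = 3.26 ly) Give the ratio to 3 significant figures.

Star B is more luminous, by a factor of 2.31.

Star A: d = 1/p = 1/0.0194″ = 51.55 pc
Star A: M = m − 5 log₁₀ d + 5 = 19.26 − 5·1.7122 + 5 = 15.699
Star B: d = 2350 ly / 3.26 = 720.9 pc
Star B: M = m − 5 log₁₀ d + 5 = 24.08 − 5·2.8579 + 5 = 14.791
ΔM = M_A − M_B = 15.699 − (14.791) = 0.908; smaller M is more luminous → Star B.
L ratio = 10^(0.4 |ΔM|) = 10^0.363 = 2.308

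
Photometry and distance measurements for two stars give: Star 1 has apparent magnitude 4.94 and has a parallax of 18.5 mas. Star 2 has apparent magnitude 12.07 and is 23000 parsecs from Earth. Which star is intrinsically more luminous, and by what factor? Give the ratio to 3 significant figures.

Star 1: p = 18.5 mas = 0.0185″ → d = 1/p = 54.05 pc
Star 1: M = m − 5 log₁₀ d + 5 = 4.94 − 5·1.7328 + 5 = 1.276
Star 2: M = m − 5 log₁₀ d + 5 = 12.07 − 5·4.3617 + 5 = -4.739
ΔM = M_1 − M_2 = 1.276 − (-4.739) = 6.014; smaller M is more luminous → Star 2.
L ratio = 10^(0.4 |ΔM|) = 10^2.406 = 254.6

Star 2 is more luminous, by a factor of 255.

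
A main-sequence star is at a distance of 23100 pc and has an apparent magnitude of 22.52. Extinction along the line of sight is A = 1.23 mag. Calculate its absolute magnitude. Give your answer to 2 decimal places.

5 log₁₀(d/10 pc) = 5 log₁₀(23100) − 5 = 16.818
M = m − 5 log₁₀(d/10) − A = 22.52 − 16.818 − 1.23 = 4.472

M ≈ 4.47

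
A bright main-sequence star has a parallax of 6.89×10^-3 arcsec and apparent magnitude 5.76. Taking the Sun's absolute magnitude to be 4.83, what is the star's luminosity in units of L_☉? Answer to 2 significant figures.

L/L_☉ ≈ 89

d = 1/p = 1/6.89×10^-3″ = 145.1 pc
M = m − 5 log₁₀ d + 5 = 5.76 − 5·2.1618 + 5 = -0.049
M − M_☉ = -0.049 − 4.83 = -4.879
L/L_☉ = 10^(−0.4 × -4.879) = 89.45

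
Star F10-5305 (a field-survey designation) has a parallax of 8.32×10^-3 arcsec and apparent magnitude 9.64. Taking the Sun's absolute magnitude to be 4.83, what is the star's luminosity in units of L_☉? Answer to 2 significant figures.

d = 1/p = 1/8.32×10^-3″ = 120.2 pc
M = m − 5 log₁₀ d + 5 = 9.64 − 5·2.0799 + 5 = 4.241
M − M_☉ = 4.241 − 4.83 = -0.589
L/L_☉ = 10^(−0.4 × -0.589) = 1.721

L/L_☉ ≈ 1.7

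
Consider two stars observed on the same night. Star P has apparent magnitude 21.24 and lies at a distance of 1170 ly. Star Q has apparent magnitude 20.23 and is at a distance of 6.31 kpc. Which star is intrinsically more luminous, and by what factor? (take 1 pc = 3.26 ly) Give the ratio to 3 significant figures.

Star P: d = 1170 ly / 3.26 = 358.9 pc
Star P: M = m − 5 log₁₀ d + 5 = 21.24 − 5·2.5550 + 5 = 13.465
Star Q: d = 6.31 kpc = 6310 pc
Star Q: M = m − 5 log₁₀ d + 5 = 20.23 − 5·3.8000 + 5 = 6.230
ΔM = M_P − M_Q = 13.465 − (6.230) = 7.235; smaller M is more luminous → Star Q.
L ratio = 10^(0.4 |ΔM|) = 10^2.894 = 783.7

Star Q is more luminous, by a factor of 784.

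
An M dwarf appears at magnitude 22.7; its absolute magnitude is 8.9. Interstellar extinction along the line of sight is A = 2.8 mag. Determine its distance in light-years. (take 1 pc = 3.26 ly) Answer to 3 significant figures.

m − M = 5 log₁₀(d/10 pc) + A  ⇒  22.7 − (8.9) − 2.8 = 5 log₁₀(d/10)
11.000 = 5 log₁₀(d/10)
log₁₀ d = (m − M − A)/5 + 1 = 3.2000
d = 10^3.2000 = 1585 pc
= 5167 ly

d ≈ 5170 ly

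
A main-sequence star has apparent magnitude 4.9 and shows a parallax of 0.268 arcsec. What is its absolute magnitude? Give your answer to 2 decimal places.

M ≈ 7.04

d = 1/p = 1/0.268″ = 3.731 pc
5 log₁₀(d/10 pc) = 5 log₁₀(3.731) − 5 = -2.141
M = m − 5 log₁₀(d/10) = 4.9 + 2.141 = 7.041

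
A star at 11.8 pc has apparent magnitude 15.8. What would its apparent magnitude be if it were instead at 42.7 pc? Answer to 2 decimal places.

m ≈ 18.59

Flux ∝ 1/d², so Δm = 5 log₁₀(d₂/d₁) = 5 log₁₀(42.7/11.8) = 2.793
m₂ = m₁ + Δm = 15.8 + (2.793) = 18.593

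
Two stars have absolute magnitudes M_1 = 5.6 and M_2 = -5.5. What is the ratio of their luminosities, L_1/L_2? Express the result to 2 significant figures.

ΔM = M_1 − M_2 = 11.1
L_1/L_2 = 10^(−0.4 ΔM) = 10^-4.440 = 3.631×10^-5

L_1/L_2 ≈ 3.6×10^-5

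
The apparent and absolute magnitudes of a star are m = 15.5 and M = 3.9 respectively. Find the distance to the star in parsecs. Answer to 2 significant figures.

d ≈ 2100 pc

μ = m − M = 11.600
m − M = 5 log₁₀ d − 5
log₁₀ d = (m − M)/5 + 1 = 3.3200
d = 10^3.3200 = 2089 pc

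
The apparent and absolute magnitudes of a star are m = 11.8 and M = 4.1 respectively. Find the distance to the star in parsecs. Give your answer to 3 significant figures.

d ≈ 347 pc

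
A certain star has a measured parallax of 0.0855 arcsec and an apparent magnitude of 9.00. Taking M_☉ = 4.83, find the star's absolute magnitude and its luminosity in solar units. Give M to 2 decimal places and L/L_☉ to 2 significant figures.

d = 1/p = 1/0.0855″ = 11.70 pc
M = m − 5 log₁₀ d + 5 = 9.00 − 5·1.0680 + 5 = 8.660
M − M_☉ = 8.660 − 4.83 = 3.830
L/L_☉ = 10^(−0.4 × 3.830) = 0.02938

M ≈ 8.66; L/L_☉ ≈ 0.029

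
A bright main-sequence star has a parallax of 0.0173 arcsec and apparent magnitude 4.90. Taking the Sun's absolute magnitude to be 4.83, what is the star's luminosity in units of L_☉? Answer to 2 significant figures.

d = 1/p = 1/0.0173″ = 57.80 pc
M = m − 5 log₁₀ d + 5 = 4.90 − 5·1.7620 + 5 = 1.090
M − M_☉ = 1.090 − 4.83 = -3.740
L/L_☉ = 10^(−0.4 × -3.740) = 31.33

L/L_☉ ≈ 31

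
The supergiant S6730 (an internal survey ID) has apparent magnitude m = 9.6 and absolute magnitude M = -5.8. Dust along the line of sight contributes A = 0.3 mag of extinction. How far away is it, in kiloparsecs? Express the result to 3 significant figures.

m − M = 5 log₁₀(d/10 pc) + A  ⇒  9.6 − (-5.8) − 0.3 = 5 log₁₀(d/10)
15.100 = 5 log₁₀(d/10)
log₁₀ d = (m − M − A)/5 + 1 = 4.0200
d = 10^4.0200 = 10470 pc
= 10.47 kpc

d ≈ 10.5 kpc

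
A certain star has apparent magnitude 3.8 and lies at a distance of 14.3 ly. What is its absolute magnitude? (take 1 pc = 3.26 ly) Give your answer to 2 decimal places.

M ≈ 5.59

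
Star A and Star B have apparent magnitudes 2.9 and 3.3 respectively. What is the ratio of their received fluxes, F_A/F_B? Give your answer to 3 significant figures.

F_A/F_B ≈ 1.45

Δm = 2.9 − (3.3) = -0.4
Flux ratio = 10^(−0.4 Δm) = 10^(−0.4 × -0.4) = 10^0.160 = 1.445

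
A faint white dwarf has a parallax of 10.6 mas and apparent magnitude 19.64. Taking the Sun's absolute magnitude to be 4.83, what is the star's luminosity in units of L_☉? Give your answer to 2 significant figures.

d = 1/p = 1000/10.6 mas = 94.34 pc
M = m − 5 log₁₀ d + 5 = 19.64 − 5·1.9747 + 5 = 14.767
M − M_☉ = 14.767 − 4.83 = 9.937
L/L_☉ = 10^(−0.4 × 9.937) = 1.060×10^-4

L/L_☉ ≈ 1.1×10^-4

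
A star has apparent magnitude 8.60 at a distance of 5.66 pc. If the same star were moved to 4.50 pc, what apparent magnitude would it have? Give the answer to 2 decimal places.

m ≈ 8.10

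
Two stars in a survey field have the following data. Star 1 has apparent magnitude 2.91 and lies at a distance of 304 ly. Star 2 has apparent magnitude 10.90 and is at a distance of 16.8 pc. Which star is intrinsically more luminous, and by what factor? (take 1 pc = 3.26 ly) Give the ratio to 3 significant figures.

Star 1 is more luminous, by a factor of 48400.

Star 1: d = 304 ly / 3.26 = 93.25 pc
Star 1: M = m − 5 log₁₀ d + 5 = 2.91 − 5·1.9697 + 5 = -1.938
Star 2: M = m − 5 log₁₀ d + 5 = 10.90 − 5·1.2253 + 5 = 9.773
ΔM = M_1 − M_2 = -1.938 − (9.773) = -11.712; smaller M is more luminous → Star 1.
L ratio = 10^(0.4 |ΔM|) = 10^4.685 = 48380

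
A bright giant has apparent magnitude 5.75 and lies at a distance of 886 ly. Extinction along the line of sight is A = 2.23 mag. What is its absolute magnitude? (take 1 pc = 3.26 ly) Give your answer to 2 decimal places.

M ≈ -3.65

d = 886 ly / 3.26 = 271.8 pc
5 log₁₀(d/10 pc) = 5 log₁₀(271.8) − 5 = 7.171
M = m − 5 log₁₀(d/10) − A = 5.75 − 7.171 − 2.23 = -3.651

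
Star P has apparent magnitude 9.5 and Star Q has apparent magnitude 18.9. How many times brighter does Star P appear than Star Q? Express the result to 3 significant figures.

5750

Δm = 9.5 − (18.9) = -9.4
Flux ratio = 10^(−0.4 Δm) = 10^(−0.4 × -9.4) = 10^3.760 = 5754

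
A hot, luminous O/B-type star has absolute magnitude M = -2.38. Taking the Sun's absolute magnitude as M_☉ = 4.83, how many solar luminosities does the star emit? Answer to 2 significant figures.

L/L_☉ ≈ 770

M − M_☉ = -2.38 − 4.83 = -7.210
L/L_☉ = 10^(−0.4 (M − M_☉)) = 10^2.884 = 765.6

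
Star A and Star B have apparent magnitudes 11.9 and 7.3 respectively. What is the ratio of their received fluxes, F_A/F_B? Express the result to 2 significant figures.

Magnitude difference = 4.6
Flux ratio = 10^(−0.4 Δm) = 10^(−0.4 × 4.6) = 10^-1.840 = 0.01445

F_A/F_B ≈ 0.014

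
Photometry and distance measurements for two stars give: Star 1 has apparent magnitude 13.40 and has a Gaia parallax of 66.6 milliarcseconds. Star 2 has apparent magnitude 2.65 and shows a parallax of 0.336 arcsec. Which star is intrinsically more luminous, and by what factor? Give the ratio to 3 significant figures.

Star 2 is more luminous, by a factor of 784.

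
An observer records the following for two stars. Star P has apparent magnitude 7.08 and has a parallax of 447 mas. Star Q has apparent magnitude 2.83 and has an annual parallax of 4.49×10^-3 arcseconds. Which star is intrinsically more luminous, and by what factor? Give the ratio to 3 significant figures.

Star Q is more luminous, by a factor of 497000.

Star P: p = 447 mas = 0.447″ → d = 1/p = 2.237 pc
Star P: M = m − 5 log₁₀ d + 5 = 7.08 − 5·0.3497 + 5 = 10.332
Star Q: d = 1/p = 1/4.49×10^-3″ = 222.7 pc
Star Q: M = m − 5 log₁₀ d + 5 = 2.83 − 5·2.3478 + 5 = -3.909
ΔM = M_P − M_Q = 10.332 − (-3.909) = 14.240; smaller M is more luminous → Star Q.
L ratio = 10^(0.4 |ΔM|) = 10^5.696 = 496700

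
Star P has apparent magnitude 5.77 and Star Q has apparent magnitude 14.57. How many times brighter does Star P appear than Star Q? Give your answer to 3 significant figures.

Δm = 5.77 − (14.57) = -8.80
Flux ratio = 10^(−0.4 Δm) = 10^(−0.4 × -8.80) = 10^3.520 = 3311

3310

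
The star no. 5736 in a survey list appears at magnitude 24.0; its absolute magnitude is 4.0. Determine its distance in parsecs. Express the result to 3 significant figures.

d ≈ 100000 pc

μ = m − M = 20.000
m − M = 5 log₁₀ d − 5
log₁₀ d = (m − M)/5 + 1 = 5.0000
d = 10^5.0000 = 100000 pc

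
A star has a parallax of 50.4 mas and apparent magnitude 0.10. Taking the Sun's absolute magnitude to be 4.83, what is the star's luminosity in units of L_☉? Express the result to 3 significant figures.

L/L_☉ ≈ 307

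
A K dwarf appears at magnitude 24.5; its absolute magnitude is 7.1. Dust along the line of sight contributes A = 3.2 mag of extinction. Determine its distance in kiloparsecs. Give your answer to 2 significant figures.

d ≈ 6.9 kpc

m − M = 5 log₁₀(d/10 pc) + A  ⇒  24.5 − (7.1) − 3.2 = 5 log₁₀(d/10)
14.200 = 5 log₁₀(d/10)
log₁₀ d = (m − M − A)/5 + 1 = 3.8400
d = 10^3.8400 = 6918 pc
= 6.918 kpc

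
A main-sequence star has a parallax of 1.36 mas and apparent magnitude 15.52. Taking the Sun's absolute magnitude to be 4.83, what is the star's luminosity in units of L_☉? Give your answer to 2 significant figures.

d = 1/p = 1000/1.36 mas = 735.3 pc
M = m − 5 log₁₀ d + 5 = 15.52 − 5·2.8665 + 5 = 6.188
M − M_☉ = 6.188 − 4.83 = 1.358
L/L_☉ = 10^(−0.4 × 1.358) = 0.2864

L/L_☉ ≈ 0.29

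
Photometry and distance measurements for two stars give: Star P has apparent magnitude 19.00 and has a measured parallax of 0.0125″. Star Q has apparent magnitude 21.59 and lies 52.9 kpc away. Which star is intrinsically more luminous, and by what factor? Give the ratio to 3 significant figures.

Star P: d = 1/p = 1/0.0125″ = 80.00 pc
Star P: M = m − 5 log₁₀ d + 5 = 19.00 − 5·1.9031 + 5 = 14.485
Star Q: d = 52.9 kpc = 52900 pc
Star Q: M = m − 5 log₁₀ d + 5 = 21.59 − 5·4.7235 + 5 = 2.973
ΔM = M_P − M_Q = 14.485 − (2.973) = 11.512; smaller M is more luminous → Star Q.
L ratio = 10^(0.4 |ΔM|) = 10^4.605 = 40250

Star Q is more luminous, by a factor of 40200.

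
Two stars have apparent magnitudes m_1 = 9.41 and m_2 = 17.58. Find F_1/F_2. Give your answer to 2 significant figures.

Δm = 9.41 − (17.58) = -8.17
Flux ratio = 10^(−0.4 Δm) = 10^(−0.4 × -8.17) = 10^3.268 = 1854

F_1/F_2 ≈ 1900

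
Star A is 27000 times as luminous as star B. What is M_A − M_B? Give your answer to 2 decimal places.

M_A − M_B ≈ -11.08

Pogson: ΔM = −2.5 log₁₀(ratio) = −2.5 log₁₀(27000) = −2.5 × 4.4314 = -11.078
Star A is brighter, so it has the smaller magnitude: the difference is negative.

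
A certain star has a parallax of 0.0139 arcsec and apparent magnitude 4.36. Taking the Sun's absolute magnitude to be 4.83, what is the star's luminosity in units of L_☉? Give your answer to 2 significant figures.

d = 1/p = 1/0.0139″ = 71.94 pc
M = m − 5 log₁₀ d + 5 = 4.36 − 5·1.8570 + 5 = 0.075
M − M_☉ = 0.075 − 4.83 = -4.755
L/L_☉ = 10^(−0.4 × -4.755) = 79.79

L/L_☉ ≈ 80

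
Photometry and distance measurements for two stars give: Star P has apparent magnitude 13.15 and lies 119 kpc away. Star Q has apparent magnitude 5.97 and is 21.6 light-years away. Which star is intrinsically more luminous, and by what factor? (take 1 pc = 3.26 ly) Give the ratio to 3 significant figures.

Star P: d = 119 kpc = 119000 pc
Star P: M = m − 5 log₁₀ d + 5 = 13.15 − 5·5.0755 + 5 = -7.228
Star Q: d = 21.6 ly / 3.26 = 6.626 pc
Star Q: M = m − 5 log₁₀ d + 5 = 5.97 − 5·0.8212 + 5 = 6.864
ΔM = M_P − M_Q = -7.228 − (6.864) = -14.092; smaller M is more luminous → Star P.
L ratio = 10^(0.4 |ΔM|) = 10^5.637 = 433100

Star P is more luminous, by a factor of 433000.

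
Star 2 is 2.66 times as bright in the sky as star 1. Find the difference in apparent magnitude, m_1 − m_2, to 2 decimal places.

Pogson: Δm = −2.5 log₁₀(ratio) = −2.5 log₁₀(2.66) = −2.5 × 0.4249 = -1.062
Star 2 is brighter so has the smaller magnitude: m_1 − m_2 is positive.

m_1 − m_2 ≈ 1.06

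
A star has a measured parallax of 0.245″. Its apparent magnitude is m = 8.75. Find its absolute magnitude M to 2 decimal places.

M ≈ 10.70

d = 1/p = 1/0.245″ = 4.082 pc
5 log₁₀(d/10 pc) = 5 log₁₀(4.082) − 5 = -1.946
M = m − 5 log₁₀(d/10) = 8.75 + 1.946 = 10.696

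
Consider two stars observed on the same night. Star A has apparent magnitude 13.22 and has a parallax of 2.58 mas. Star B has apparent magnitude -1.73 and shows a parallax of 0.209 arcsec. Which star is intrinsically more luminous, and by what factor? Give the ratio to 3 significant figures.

Star B is more luminous, by a factor of 146.

Star A: p = 2.58 mas = 2.58×10^-3″ → d = 1/p = 387.6 pc
Star A: M = m − 5 log₁₀ d + 5 = 13.22 − 5·2.5884 + 5 = 5.278
Star B: d = 1/p = 1/0.209″ = 4.785 pc
Star B: M = m − 5 log₁₀ d + 5 = -1.73 − 5·0.6799 + 5 = -0.129
ΔM = M_A − M_B = 5.278 − (-0.129) = 5.407; smaller M is more luminous → Star B.
L ratio = 10^(0.4 |ΔM|) = 10^2.163 = 145.5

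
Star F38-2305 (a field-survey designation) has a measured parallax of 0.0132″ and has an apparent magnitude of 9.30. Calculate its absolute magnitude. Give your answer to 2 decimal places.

M ≈ 4.90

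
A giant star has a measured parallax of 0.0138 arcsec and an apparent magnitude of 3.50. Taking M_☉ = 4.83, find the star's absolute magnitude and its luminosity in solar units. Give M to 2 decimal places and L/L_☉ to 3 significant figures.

M ≈ -0.80; L/L_☉ ≈ 179

d = 1/p = 1/0.0138″ = 72.46 pc
M = m − 5 log₁₀ d + 5 = 3.50 − 5·1.8601 + 5 = -0.801
M − M_☉ = -0.801 − 4.83 = -5.631
L/L_☉ = 10^(−0.4 × -5.631) = 178.7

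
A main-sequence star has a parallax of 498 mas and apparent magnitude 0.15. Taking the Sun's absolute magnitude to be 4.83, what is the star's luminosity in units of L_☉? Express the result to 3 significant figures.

d = 1/p = 1000/498 mas = 2.008 pc
M = m − 5 log₁₀ d + 5 = 0.15 − 5·0.3028 + 5 = 3.636
M − M_☉ = 3.636 − 4.83 = -1.194
L/L_☉ = 10^(−0.4 × -1.194) = 3.003

L/L_☉ ≈ 3.00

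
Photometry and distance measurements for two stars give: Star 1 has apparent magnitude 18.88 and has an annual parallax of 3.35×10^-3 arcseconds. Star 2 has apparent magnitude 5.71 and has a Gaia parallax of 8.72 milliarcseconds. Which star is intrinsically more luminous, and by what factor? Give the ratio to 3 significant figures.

Star 1: d = 1/p = 1/3.35×10^-3″ = 298.5 pc
Star 1: M = m − 5 log₁₀ d + 5 = 18.88 − 5·2.4750 + 5 = 11.505
Star 2: p = 8.72 mas = 8.72×10^-3″ → d = 1/p = 114.7 pc
Star 2: M = m − 5 log₁₀ d + 5 = 5.71 − 5·2.0595 + 5 = 0.413
ΔM = M_1 − M_2 = 11.505 − (0.413) = 11.093; smaller M is more luminous → Star 2.
L ratio = 10^(0.4 |ΔM|) = 10^4.437 = 27360

Star 2 is more luminous, by a factor of 27400.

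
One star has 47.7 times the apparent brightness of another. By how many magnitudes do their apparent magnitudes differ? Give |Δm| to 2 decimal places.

|Δm| ≈ 4.20

Pogson: Δm = −2.5 log₁₀(ratio) = −2.5 log₁₀(47.7) = −2.5 × 1.6785 = -4.196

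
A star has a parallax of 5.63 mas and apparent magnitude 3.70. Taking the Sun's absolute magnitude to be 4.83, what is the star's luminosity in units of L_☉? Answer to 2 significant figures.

L/L_☉ ≈ 890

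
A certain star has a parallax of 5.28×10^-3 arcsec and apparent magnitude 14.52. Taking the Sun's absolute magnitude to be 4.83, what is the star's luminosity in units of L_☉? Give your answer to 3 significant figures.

L/L_☉ ≈ 0.0477

d = 1/p = 1/5.28×10^-3″ = 189.4 pc
M = m − 5 log₁₀ d + 5 = 14.52 − 5·2.2774 + 5 = 8.133
M − M_☉ = 8.133 − 4.83 = 3.303
L/L_☉ = 10^(−0.4 × 3.303) = 0.04772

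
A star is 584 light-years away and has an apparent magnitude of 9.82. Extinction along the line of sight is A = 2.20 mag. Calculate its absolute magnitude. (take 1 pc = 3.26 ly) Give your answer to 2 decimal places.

d = 584 ly / 3.26 = 179.1 pc
5 log₁₀(d/10 pc) = 5 log₁₀(179.1) − 5 = 6.266
M = m − 5 log₁₀(d/10) − A = 9.82 − 6.266 − 2.20 = 1.354

M ≈ 1.35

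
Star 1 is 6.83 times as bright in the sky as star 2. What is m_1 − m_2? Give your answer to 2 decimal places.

Pogson: Δm = −2.5 log₁₀(ratio) = −2.5 log₁₀(6.83) = −2.5 × 0.8344 = -2.086
Star 1 is brighter, so it has the smaller magnitude: the difference is negative.

m_1 − m_2 ≈ -2.09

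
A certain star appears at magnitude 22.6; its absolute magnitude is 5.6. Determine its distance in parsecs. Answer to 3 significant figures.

d ≈ 25100 pc

Distance modulus: m − M = 22.6 − (5.6) = 17.000
m − M = 5 log₁₀ d − 5
log₁₀ d = (m − M)/5 + 1 = 4.4000
d = 10^4.4000 = 25120 pc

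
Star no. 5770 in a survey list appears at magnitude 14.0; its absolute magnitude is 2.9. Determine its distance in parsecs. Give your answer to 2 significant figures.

d ≈ 1700 pc

μ = m − M = 11.100
m − M = 5 log₁₀ d − 5
log₁₀ d = (m − M)/5 + 1 = 3.2200
d = 10^3.2200 = 1660 pc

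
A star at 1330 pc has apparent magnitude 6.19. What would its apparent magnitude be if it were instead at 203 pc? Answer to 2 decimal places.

Flux ∝ 1/d², so Δm = 5 log₁₀(d₂/d₁) = 5 log₁₀(203/1330) = -4.082
m₂ = m₁ + Δm = 6.19 + (-4.082) = 2.108

m ≈ 2.11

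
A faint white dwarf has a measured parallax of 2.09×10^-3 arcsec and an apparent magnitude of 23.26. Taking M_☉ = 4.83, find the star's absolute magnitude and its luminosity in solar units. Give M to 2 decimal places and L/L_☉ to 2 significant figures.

d = 1/p = 1/2.09×10^-3″ = 478.5 pc
M = m − 5 log₁₀ d + 5 = 23.26 − 5·2.6799 + 5 = 14.861
M − M_☉ = 14.861 − 4.83 = 10.031
L/L_☉ = 10^(−0.4 × 10.031) = 9.721×10^-5

M ≈ 14.86; L/L_☉ ≈ 9.7×10^-5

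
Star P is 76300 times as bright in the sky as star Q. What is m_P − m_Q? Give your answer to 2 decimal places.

Pogson: Δm = −2.5 log₁₀(ratio) = −2.5 log₁₀(76300) = −2.5 × 4.8825 = -12.206
Star P is brighter, so it has the smaller magnitude: the difference is negative.

m_P − m_Q ≈ -12.21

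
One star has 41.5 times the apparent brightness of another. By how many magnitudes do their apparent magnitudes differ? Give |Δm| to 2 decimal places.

|Δm| ≈ 4.05

Pogson: Δm = −2.5 log₁₀(ratio) = −2.5 log₁₀(41.5) = −2.5 × 1.6180 = -4.045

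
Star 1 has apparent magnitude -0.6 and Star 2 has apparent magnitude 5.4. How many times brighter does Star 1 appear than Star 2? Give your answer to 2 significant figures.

250

Δm = -0.6 − (5.4) = -6.0
Flux ratio = 10^(−0.4 Δm) = 10^(−0.4 × -6.0) = 10^2.400 = 251.2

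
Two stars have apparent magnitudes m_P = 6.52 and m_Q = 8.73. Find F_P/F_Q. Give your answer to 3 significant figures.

F_P/F_Q ≈ 7.66

Magnitude difference = -2.21
Flux ratio = 10^(−0.4 Δm) = 10^(−0.4 × -2.21) = 10^0.884 = 7.656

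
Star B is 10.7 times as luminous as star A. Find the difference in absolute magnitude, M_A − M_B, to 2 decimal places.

M_A − M_B ≈ 2.57

Pogson: ΔM = −2.5 log₁₀(ratio) = −2.5 log₁₀(10.7) = −2.5 × 1.0294 = -2.573
Star B is brighter so has the smaller magnitude: M_A − M_B is positive.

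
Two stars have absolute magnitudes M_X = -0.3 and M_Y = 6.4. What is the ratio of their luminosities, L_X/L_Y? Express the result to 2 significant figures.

ΔM = M_X − M_Y = -6.7
L_X/L_Y = 10^(−0.4 ΔM) = 10^2.680 = 478.6

L_X/L_Y ≈ 480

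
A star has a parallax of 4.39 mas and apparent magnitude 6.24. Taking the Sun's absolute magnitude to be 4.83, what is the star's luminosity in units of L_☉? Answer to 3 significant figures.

d = 1/p = 1000/4.39 mas = 227.8 pc
M = m − 5 log₁₀ d + 5 = 6.24 − 5·2.3575 + 5 = -0.548
M − M_☉ = -0.548 − 4.83 = -5.378
L/L_☉ = 10^(−0.4 × -5.378) = 141.6

L/L_☉ ≈ 142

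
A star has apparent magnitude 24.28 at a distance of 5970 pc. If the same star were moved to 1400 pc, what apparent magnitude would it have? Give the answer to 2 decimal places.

m ≈ 21.13

Flux ∝ 1/d², so Δm = 5 log₁₀(d₂/d₁) = 5 log₁₀(1400/5970) = -3.149
m₂ = m₁ + Δm = 24.28 + (-3.149) = 21.131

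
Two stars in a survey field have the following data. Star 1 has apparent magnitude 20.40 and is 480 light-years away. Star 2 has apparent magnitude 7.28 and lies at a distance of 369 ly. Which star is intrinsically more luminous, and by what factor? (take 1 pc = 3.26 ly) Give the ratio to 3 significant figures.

Star 2 is more luminous, by a factor of 105000.

Star 1: d = 480 ly / 3.26 = 147.2 pc
Star 1: M = m − 5 log₁₀ d + 5 = 20.40 − 5·2.1680 + 5 = 14.560
Star 2: d = 369 ly / 3.26 = 113.2 pc
Star 2: M = m − 5 log₁₀ d + 5 = 7.28 − 5·2.0538 + 5 = 2.011
ΔM = M_1 − M_2 = 14.560 − (2.011) = 12.549; smaller M is more luminous → Star 2.
L ratio = 10^(0.4 |ΔM|) = 10^5.020 = 104600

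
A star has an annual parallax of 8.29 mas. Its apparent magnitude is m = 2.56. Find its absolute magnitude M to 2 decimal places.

M ≈ -2.85

p = 8.29 mas = 8.29×10^-3″ → d = 1/p = 120.6 pc
5 log₁₀(d/10 pc) = 5 log₁₀(120.6) − 5 = 5.407
M = m − 5 log₁₀(d/10) = 2.56 − 5.407 = -2.847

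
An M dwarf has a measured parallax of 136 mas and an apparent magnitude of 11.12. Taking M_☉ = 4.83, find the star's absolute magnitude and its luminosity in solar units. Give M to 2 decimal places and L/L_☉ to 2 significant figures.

d = 1/p = 1000/136 mas = 7.353 pc
M = m − 5 log₁₀ d + 5 = 11.12 − 5·0.8665 + 5 = 11.788
M − M_☉ = 11.788 − 4.83 = 6.958
L/L_☉ = 10^(−0.4 × 6.958) = 1.648×10^-3

M ≈ 11.79; L/L_☉ ≈ 1.6×10^-3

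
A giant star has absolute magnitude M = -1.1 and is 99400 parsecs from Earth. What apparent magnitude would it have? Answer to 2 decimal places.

m ≈ 18.89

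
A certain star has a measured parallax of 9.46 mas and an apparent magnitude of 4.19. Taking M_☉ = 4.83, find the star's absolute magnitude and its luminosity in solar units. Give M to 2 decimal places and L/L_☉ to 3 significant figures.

d = 1/p = 1000/9.46 mas = 105.7 pc
M = m − 5 log₁₀ d + 5 = 4.19 − 5·2.0241 + 5 = -0.931
M − M_☉ = -0.931 − 4.83 = -5.761
L/L_☉ = 10^(−0.4 × -5.761) = 201.5

M ≈ -0.93; L/L_☉ ≈ 201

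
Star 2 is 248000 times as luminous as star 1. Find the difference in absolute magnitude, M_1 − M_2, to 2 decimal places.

Pogson: ΔM = −2.5 log₁₀(ratio) = −2.5 log₁₀(248000) = −2.5 × 5.3945 = -13.486
Star 2 is brighter so has the smaller magnitude: M_1 − M_2 is positive.

M_1 − M_2 ≈ 13.49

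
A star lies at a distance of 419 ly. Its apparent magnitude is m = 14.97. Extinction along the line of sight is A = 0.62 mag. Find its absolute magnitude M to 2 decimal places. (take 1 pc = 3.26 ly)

d = 419 ly / 3.26 = 128.5 pc
5 log₁₀(d/10 pc) = 5 log₁₀(128.5) − 5 = 5.545
M = m − 5 log₁₀(d/10) − A = 14.97 − 5.545 − 0.62 = 8.805

M ≈ 8.81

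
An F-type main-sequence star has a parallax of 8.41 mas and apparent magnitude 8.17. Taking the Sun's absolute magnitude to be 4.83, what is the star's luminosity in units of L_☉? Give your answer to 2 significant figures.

L/L_☉ ≈ 6.5

d = 1/p = 1000/8.41 mas = 118.9 pc
M = m − 5 log₁₀ d + 5 = 8.17 − 5·2.0752 + 5 = 2.794
M − M_☉ = 2.794 − 4.83 = -2.036
L/L_☉ = 10^(−0.4 × -2.036) = 6.522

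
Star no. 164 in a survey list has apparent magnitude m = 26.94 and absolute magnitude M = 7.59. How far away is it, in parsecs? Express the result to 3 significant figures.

d ≈ 74100 pc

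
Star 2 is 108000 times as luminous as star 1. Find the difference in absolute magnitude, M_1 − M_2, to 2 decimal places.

Pogson: ΔM = −2.5 log₁₀(ratio) = −2.5 log₁₀(108000) = −2.5 × 5.0334 = -12.584
Star 2 is brighter so has the smaller magnitude: M_1 − M_2 is positive.

M_1 − M_2 ≈ 12.58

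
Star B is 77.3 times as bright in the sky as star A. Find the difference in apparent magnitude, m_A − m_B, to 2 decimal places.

Pogson: Δm = −2.5 log₁₀(ratio) = −2.5 log₁₀(77.3) = −2.5 × 1.8882 = -4.720
Star B is brighter so has the smaller magnitude: m_A − m_B is positive.

m_A − m_B ≈ 4.72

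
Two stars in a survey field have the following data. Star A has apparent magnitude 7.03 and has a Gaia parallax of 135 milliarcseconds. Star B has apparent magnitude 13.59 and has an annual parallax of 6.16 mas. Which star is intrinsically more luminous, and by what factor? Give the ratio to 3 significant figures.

Star B is more luminous, by a factor of 1.14.

Star A: p = 135 mas = 0.135″ → d = 1/p = 7.407 pc
Star A: M = m − 5 log₁₀ d + 5 = 7.03 − 5·0.8697 + 5 = 7.682
Star B: p = 6.16 mas = 6.16×10^-3″ → d = 1/p = 162.3 pc
Star B: M = m − 5 log₁₀ d + 5 = 13.59 − 5·2.2104 + 5 = 7.538
ΔM = M_A − M_B = 7.682 − (7.538) = 0.144; smaller M is more luminous → Star B.
L ratio = 10^(0.4 |ΔM|) = 10^0.058 = 1.142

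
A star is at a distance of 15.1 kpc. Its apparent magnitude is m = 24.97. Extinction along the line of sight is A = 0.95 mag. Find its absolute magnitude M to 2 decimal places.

d = 15.1 kpc = 15100 pc
5 log₁₀(d/10 pc) = 5 log₁₀(15100) − 5 = 15.895
M = m − 5 log₁₀(d/10) − A = 24.97 − 15.895 − 0.95 = 8.125

M ≈ 8.13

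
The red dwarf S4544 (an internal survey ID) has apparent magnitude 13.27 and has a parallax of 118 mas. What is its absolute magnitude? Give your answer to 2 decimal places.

M ≈ 13.63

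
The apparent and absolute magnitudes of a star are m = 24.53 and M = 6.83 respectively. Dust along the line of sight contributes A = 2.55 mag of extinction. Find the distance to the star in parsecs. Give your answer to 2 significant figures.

m − M = 5 log₁₀(d/10 pc) + A  ⇒  24.53 − (6.83) − 2.55 = 5 log₁₀(d/10)
15.150 = 5 log₁₀(d/10)
log₁₀ d = (m − M − A)/5 + 1 = 4.0300
d = 10^4.0300 = 10720 pc

d ≈ 11000 pc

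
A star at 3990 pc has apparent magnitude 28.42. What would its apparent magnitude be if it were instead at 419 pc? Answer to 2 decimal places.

m ≈ 23.53

Flux ∝ 1/d², so Δm = 5 log₁₀(d₂/d₁) = 5 log₁₀(419/3990) = -4.894
m₂ = m₁ + Δm = 28.42 + (-4.894) = 23.526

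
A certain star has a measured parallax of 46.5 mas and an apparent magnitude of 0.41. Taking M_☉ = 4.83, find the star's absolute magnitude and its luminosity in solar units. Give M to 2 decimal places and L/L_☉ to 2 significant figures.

d = 1/p = 1000/46.5 mas = 21.51 pc
M = m − 5 log₁₀ d + 5 = 0.41 − 5·1.3325 + 5 = -1.253
M − M_☉ = -1.253 − 4.83 = -6.083
L/L_☉ = 10^(−0.4 × -6.083) = 271.1

M ≈ -1.25; L/L_☉ ≈ 270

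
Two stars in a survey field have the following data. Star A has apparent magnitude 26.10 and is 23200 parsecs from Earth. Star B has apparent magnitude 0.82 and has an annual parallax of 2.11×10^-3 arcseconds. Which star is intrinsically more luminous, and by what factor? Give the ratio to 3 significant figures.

Star B is more luminous, by a factor of 5.40×10^6.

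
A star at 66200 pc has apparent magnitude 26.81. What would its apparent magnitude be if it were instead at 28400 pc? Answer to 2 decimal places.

Flux ∝ 1/d², so Δm = 5 log₁₀(d₂/d₁) = 5 log₁₀(28400/66200) = -1.838
m₂ = m₁ + Δm = 26.81 + (-1.838) = 24.972

m ≈ 24.97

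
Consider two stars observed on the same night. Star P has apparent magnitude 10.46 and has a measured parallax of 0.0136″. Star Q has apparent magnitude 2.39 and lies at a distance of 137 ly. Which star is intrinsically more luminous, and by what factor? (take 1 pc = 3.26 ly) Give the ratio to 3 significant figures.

Star Q is more luminous, by a factor of 552.

Star P: d = 1/p = 1/0.0136″ = 73.53 pc
Star P: M = m − 5 log₁₀ d + 5 = 10.46 − 5·1.8665 + 5 = 6.128
Star Q: d = 137 ly / 3.26 = 42.02 pc
Star Q: M = m − 5 log₁₀ d + 5 = 2.39 − 5·1.6235 + 5 = -0.728
ΔM = M_P − M_Q = 6.128 − (-0.728) = 6.855; smaller M is more luminous → Star Q.
L ratio = 10^(0.4 |ΔM|) = 10^2.742 = 552.2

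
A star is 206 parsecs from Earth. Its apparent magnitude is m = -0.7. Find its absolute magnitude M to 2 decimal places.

M ≈ -7.27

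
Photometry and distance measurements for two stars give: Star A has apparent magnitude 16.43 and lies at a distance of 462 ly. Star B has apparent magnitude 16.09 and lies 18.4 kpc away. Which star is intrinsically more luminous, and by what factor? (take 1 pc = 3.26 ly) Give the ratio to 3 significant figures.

Star B is more luminous, by a factor of 23100.

Star A: d = 462 ly / 3.26 = 141.7 pc
Star A: M = m − 5 log₁₀ d + 5 = 16.43 − 5·2.1514 + 5 = 10.673
Star B: d = 18.4 kpc = 18400 pc
Star B: M = m − 5 log₁₀ d + 5 = 16.09 − 5·4.2648 + 5 = -0.234
ΔM = M_A − M_B = 10.673 − (-0.234) = 10.907; smaller M is more luminous → Star B.
L ratio = 10^(0.4 |ΔM|) = 10^4.363 = 23060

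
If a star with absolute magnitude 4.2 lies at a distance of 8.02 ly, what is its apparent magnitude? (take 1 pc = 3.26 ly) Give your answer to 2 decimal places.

m ≈ 1.15

d = 8.02 ly / 3.26 = 2.460 pc
m = M + 5 log₁₀ d − 5 = 4.2 + 5·0.3910 − 5 = 1.155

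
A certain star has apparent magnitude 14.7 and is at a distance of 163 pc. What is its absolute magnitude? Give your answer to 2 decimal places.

M ≈ 8.64

5 log₁₀(d/10 pc) = 5 log₁₀(163.0) − 5 = 6.061
M = m − 5 log₁₀(d/10) = 14.7 − 6.061 = 8.639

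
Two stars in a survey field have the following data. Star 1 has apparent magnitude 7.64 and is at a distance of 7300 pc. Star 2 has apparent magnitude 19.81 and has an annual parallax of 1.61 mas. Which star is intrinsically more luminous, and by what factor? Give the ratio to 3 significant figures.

Star 1 is more luminous, by a factor of 1.02×10^7.

Star 1: M = m − 5 log₁₀ d + 5 = 7.64 − 5·3.8633 + 5 = -6.677
Star 2: p = 1.61 mas = 1.61×10^-3″ → d = 1/p = 621.1 pc
Star 2: M = m − 5 log₁₀ d + 5 = 19.81 − 5·2.7932 + 5 = 10.844
ΔM = M_1 − M_2 = -6.677 − (10.844) = -17.521; smaller M is more luminous → Star 1.
L ratio = 10^(0.4 |ΔM|) = 10^7.008 = 1.019×10^7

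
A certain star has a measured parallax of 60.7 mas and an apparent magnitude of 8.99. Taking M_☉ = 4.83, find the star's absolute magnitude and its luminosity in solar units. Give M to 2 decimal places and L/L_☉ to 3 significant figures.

M ≈ 7.91; L/L_☉ ≈ 0.0588

d = 1/p = 1000/60.7 mas = 16.47 pc
M = m − 5 log₁₀ d + 5 = 8.99 − 5·1.2168 + 5 = 7.906
M − M_☉ = 7.906 − 4.83 = 3.076
L/L_☉ = 10^(−0.4 × 3.076) = 0.05883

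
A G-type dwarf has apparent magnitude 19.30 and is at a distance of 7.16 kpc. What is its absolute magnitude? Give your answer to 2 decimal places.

M ≈ 5.03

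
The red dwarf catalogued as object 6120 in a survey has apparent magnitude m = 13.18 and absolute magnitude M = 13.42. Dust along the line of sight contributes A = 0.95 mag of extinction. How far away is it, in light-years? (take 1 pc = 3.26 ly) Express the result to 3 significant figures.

d ≈ 18.8 ly

m − M = 5 log₁₀(d/10 pc) + A  ⇒  13.18 − (13.42) − 0.95 = 5 log₁₀(d/10)
-1.190 = 5 log₁₀(d/10)
log₁₀ d = (m − M − A)/5 + 1 = 0.7620
d = 10^0.7620 = 5.781 pc
= 18.85 ly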